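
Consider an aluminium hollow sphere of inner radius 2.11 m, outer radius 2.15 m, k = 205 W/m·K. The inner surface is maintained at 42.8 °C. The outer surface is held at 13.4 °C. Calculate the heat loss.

Q = 8590 kW

Q = 4πk·ΔT/(1/r₁ − 1/r₂) = 4π × 205 × 29.4 / (1/2.11 − 1/2.15) = 8.59×10^6 W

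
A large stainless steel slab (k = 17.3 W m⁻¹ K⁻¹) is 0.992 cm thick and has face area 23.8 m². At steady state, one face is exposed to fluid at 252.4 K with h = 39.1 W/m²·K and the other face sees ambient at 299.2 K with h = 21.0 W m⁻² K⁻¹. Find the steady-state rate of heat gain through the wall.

Q = 15100 W

Resistance network (inner→outer):
  R_conv,in = 1/(hA) = 1/(39.1·23.8) = 0.001075 K/W
  R_stainless steel = L/(kA) = 0.00992/(17.3·23.8) = 2.409×10^-5 K/W
  R_conv,out = 1/(hA) = 1/(21.0·23.8) = 0.002001 K/W
ΣR = 0.001075 + 2.409×10^-5 + 0.002001 = 0.003100 K/W
Q = ΔT/ΣR = (252.4 K − 299.2 K)/0.003100 = -15100 W
(Negative Q ⇒ heat flows inward; heat gain = 15100 W.)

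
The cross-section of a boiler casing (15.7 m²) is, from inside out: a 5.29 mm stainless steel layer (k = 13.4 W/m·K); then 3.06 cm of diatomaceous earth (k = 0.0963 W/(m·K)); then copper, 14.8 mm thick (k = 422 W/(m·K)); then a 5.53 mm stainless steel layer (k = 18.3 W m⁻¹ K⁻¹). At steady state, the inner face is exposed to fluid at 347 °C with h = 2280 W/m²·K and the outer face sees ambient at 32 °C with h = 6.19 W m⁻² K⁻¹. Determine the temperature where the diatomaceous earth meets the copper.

Series thermal resistances, inner to outer:
  R_conv,in = 1/(hA) = 1/(2280·15.7) = 2.794×10^-5 K/W
  R_stainless steel = L/(kA) = 0.00529/(13.4·15.7) = 2.514×10^-5 K/W
  R_diatomaceous earth = L/(kA) = 0.0306/(0.0963·15.7) = 0.02024 K/W
  R_copper = L/(kA) = 0.0148/(422·15.7) = 2.234×10^-6 K/W
  R_stainless steel = L/(kA) = 0.00553/(18.3·15.7) = 1.925×10^-5 K/W
  R_conv,out = 1/(hA) = 1/(6.19·15.7) = 0.01029 K/W
ΣR = 2.794×10^-5 + 2.514×10^-5 + 0.02024 + 2.234×10^-6 + 1.925×10^-5 + 0.01029 = 0.03060 K/W
Q = ΔT/ΣR = (347 °C − 32 °C)/0.03060 = 10290 W
From the inner boundary to the diatomaceous earth/copper interface, ΣR_partial = 0.02029 K/W.
T_interface = T_in − Q·ΣR_partial = 347 °C − (10290)(0.02029) = 138 °C

T = 138 °C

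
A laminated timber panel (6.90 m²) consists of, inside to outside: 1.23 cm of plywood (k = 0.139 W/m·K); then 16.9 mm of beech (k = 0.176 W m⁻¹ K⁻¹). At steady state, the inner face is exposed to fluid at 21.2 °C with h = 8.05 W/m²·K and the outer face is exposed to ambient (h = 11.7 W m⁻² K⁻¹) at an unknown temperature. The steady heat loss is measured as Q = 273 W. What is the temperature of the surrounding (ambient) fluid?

Sum the resistances:
  R_conv,in = 1/(hA) = 1/(8.05·6.90) = 0.01800 K/W
  R_plywood = L/(kA) = 0.0123/(0.139·6.90) = 0.01282 K/W
  R_beech = L/(kA) = 0.0169/(0.176·6.90) = 0.01392 K/W
  R_conv,out = 1/(hA) = 1/(11.7·6.90) = 0.01239 K/W
ΣR = 0.05713 K/W
ΔT = Q·ΣR = 273 × 0.05713 = 15.60 K
Heat flows outward, so T_out = T_in − ΔT = 21.2 − 15.60 = 5.60 °C

T_out = 5.60 °C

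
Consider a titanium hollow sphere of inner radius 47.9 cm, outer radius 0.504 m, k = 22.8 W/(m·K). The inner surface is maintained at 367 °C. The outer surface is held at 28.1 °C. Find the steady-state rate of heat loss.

Q = 9.38×10^5 W

Q = 4πk·ΔT/(1/r₁ − 1/r₂) = 4π × 22.8 × 338.9 / (1/0.479 − 1/0.504) = 9.38×10^5 W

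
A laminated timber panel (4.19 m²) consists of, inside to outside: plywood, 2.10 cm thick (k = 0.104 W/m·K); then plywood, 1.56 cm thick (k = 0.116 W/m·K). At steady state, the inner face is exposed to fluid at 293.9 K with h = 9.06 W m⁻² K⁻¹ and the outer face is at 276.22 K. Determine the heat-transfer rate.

Q = 166 W

Treat each layer as a resistance in series:
  R_conv,in = 1/(hA) = 1/(9.06·4.19) = 0.02634 K/W
  R_plywood = L/(kA) = 0.0210/(0.104·4.19) = 0.04819 K/W
  R_plywood = L/(kA) = 0.0156/(0.116·4.19) = 0.03210 K/W
ΣR = 0.02634 + 0.04819 + 0.03210 = 0.1066 K/W
Q = ΔT/ΣR = (293.9 K − 276.22 K)/0.1066 = 166 W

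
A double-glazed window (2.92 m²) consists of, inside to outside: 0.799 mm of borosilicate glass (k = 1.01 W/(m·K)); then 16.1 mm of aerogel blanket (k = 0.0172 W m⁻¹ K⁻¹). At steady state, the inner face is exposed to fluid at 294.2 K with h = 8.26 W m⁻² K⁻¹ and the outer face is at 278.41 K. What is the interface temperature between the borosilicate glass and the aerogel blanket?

T = 292.4 K

Resistance network (inner→outer):
  R_conv,in = 1/(hA) = 1/(8.26·2.92) = 0.04146 K/W
  R_borosilicate glass = L/(kA) = 7.99×10^-4/(1.01·2.92) = 2.709×10^-4 K/W
  R_aerogel blanket = L/(kA) = 0.0161/(0.0172·2.92) = 0.3206 K/W
ΣR = 0.04146 + 2.709×10^-4 + 0.3206 = 0.3623 K/W
Q = ΔT/ΣR = (294.2 K − 278.41 K)/0.3623 = 43.58 W
From the inner boundary to the borosilicate glass/aerogel blanket interface, ΣR_partial = 0.04173 K/W.
T_interface = T_in − Q·ΣR_partial = 294.2 K − (43.58)(0.04173) = 292.4 K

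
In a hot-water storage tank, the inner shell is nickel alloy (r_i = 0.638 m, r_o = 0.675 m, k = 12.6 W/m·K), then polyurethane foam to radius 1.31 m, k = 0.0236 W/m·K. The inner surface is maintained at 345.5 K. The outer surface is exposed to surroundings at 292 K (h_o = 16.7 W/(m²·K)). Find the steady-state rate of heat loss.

Q = 22.1 W

Treat each layer as a resistance in series:
  R_nickel alloy = (1/0.638 − 1/0.675)/(4πk) = 0.08592/(4π·12.6) = 5.426×10^-4 K/W
  R_polyurethane foam = (1/0.675 − 1/1.31)/(4πk) = 0.7181/(4π·0.0236) = 2.421 K/W
  R_conv,out = 1/(4πr²h) = 1/(4π·1.31²·16.7) = 0.002777 K/W
ΣR = 5.426×10^-4 + 2.421 + 0.002777 = 2.424 K/W
Q = ΔT/ΣR = (345.5 K − 292 K)/2.424 = 22.1 W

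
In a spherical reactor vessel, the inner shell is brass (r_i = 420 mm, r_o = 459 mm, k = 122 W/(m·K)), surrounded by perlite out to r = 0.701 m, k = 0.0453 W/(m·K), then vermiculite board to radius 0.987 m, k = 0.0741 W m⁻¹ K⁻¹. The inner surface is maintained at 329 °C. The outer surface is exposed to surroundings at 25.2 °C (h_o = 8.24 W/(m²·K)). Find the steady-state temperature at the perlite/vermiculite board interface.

T = 103 °C

Treat each layer as a resistance in series:
  R_brass = (1/0.420 − 1/0.459)/(4πk) = 0.2023/(4π·122) = 1.320×10^-4 K/W
  R_perlite = (1/0.459 − 1/0.701)/(4πk) = 0.7521/(4π·0.0453) = 1.321 K/W
  R_vermiculite board = (1/0.701 − 1/0.987)/(4πk) = 0.4134/(4π·0.0741) = 0.4439 K/W
  R_conv,out = 1/(4πr²h) = 1/(4π·0.987²·8.24) = 0.009914 K/W
ΣR = 1.320×10^-4 + 1.321 + 0.4439 + 0.009914 = 1.775 K/W
Q = ΔT/ΣR = (329 °C − 25.2 °C)/1.775 = 171.2 W
From the inner boundary to the perlite/vermiculite board interface, ΣR_partial = 1.321 K/W.
T_interface = T_in − Q·ΣR_partial = 329 °C − (171.2)(1.321) = 103 °C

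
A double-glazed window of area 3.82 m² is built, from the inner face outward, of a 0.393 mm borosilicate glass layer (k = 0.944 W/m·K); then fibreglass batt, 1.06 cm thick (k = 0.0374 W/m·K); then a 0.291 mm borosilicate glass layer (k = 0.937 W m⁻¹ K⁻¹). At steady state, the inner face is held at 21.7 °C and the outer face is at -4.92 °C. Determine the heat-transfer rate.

Q = 358 W

Resistance network (inner→outer):
  R_borosilicate glass = L/(kA) = 3.93×10^-4/(0.944·3.82) = 1.090×10^-4 K/W
  R_fibreglass batt = L/(kA) = 0.0106/(0.0374·3.82) = 0.07419 K/W
  R_borosilicate glass = L/(kA) = 2.91×10^-4/(0.937·3.82) = 8.130×10^-5 K/W
ΣR = 1.090×10^-4 + 0.07419 + 8.130×10^-5 = 0.07438 K/W
Q = ΔT/ΣR = (21.7 °C − -4.92 °C)/0.07438 = 358 W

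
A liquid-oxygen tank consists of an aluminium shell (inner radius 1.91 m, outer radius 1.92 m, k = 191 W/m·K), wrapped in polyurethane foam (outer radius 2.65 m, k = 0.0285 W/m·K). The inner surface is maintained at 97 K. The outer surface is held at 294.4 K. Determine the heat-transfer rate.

Q = 493 W

Resistance network (inner→outer):
  R_aluminium = (1/1.91 − 1/1.92)/(4πk) = 0.002727/(4π·191) = 1.136×10^-6 K/W
  R_polyurethane foam = (1/1.92 − 1/2.65)/(4πk) = 0.1435/(4π·0.0285) = 0.4006 K/W
ΣR = 1.136×10^-6 + 0.4006 = 0.4006 K/W
Q = ΔT/ΣR = (97 K − 294.4 K)/0.4006 = -493 W
(Negative Q ⇒ heat flows inward; heat gain = 493 W.)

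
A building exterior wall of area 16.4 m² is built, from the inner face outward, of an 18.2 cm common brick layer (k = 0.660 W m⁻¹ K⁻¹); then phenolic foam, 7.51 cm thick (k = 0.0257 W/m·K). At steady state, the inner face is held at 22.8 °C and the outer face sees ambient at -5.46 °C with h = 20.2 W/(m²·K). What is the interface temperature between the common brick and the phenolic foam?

T = 20.4 °C

Series thermal resistances, inner to outer:
  R_common brick = L/(kA) = 0.182/(0.660·16.4) = 0.01681 K/W
  R_phenolic foam = L/(kA) = 0.0751/(0.0257·16.4) = 0.1782 K/W
  R_conv,out = 1/(hA) = 1/(20.2·16.4) = 0.003019 K/W
ΣR = 0.01681 + 0.1782 + 0.003019 = 0.1980 K/W
Q = ΔT/ΣR = (22.8 °C − -5.46 °C)/0.1980 = 142.7 W
From the inner boundary to the common brick/phenolic foam interface, ΣR_partial = 0.01681 K/W.
T_interface = T_in − Q·ΣR_partial = 22.8 °C − (142.7)(0.01681) = 20.4 °C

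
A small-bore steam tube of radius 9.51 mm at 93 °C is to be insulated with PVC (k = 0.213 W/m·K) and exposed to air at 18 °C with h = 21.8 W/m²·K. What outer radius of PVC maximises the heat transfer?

For a cylinder, r_cr = k_ins/h = 0.213/21.8 = 0.00977 m = 0.977 cm

r_cr = 0.977 cm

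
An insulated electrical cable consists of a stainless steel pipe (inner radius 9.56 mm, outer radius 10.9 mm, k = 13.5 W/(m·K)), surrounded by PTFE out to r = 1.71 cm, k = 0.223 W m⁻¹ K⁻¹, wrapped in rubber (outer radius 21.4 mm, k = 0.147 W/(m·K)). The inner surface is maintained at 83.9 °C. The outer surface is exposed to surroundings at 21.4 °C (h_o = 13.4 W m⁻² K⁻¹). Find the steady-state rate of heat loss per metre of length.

Series thermal resistances, inner to outer:
  R'_stainless steel = ln(0.0109/0.00956)/(2πk) = 0.1312/(2π·13.5) = 0.001546 m·K/W
  R'_PTFE = ln(0.0171/0.0109)/(2πk) = 0.4503/(2π·0.223) = 0.3214 m·K/W
  R'_rubber = ln(0.0214/0.0171)/(2πk) = 0.2243/(2π·0.147) = 0.2429 m·K/W
  R'_conv,out = 1/(2πr h) = 1/(2π·0.0214·13.4) = 0.5550 m·K/W
ΣR = 0.001546 + 0.3214 + 0.2429 + 0.5550 = 1.121 m·K/W
Q' = ΔT/ΣR = (83.9 °C − 21.4 °C)/1.121 = 55.8 W/m

Q' = 55.8 W/m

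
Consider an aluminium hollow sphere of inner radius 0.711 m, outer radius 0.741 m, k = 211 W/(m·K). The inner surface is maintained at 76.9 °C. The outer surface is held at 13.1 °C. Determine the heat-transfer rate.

Q = 2.97×10^6 W

Q = 4πk·ΔT/(1/r₁ − 1/r₂) = 4π × 211 × 63.8 / (1/0.711 − 1/0.741) = 2.97×10^6 W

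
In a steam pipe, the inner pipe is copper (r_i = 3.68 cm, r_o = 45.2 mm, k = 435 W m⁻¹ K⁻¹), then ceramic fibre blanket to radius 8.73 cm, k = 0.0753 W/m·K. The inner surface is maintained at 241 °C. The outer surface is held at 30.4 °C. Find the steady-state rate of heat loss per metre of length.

Q' = 151 W/m

Treat each layer as a resistance in series:
  R'_copper = ln(0.0452/0.0368)/(2πk) = 0.2056/(2π·435) = 7.522×10^-5 m·K/W
  R'_ceramic fibre blanket = ln(0.0873/0.0452)/(2πk) = 0.6583/(2π·0.0753) = 1.391 m·K/W
ΣR = 7.522×10^-5 + 1.391 = 1.391 m·K/W
Q' = ΔT/ΣR = (241 °C − 30.4 °C)/1.391 = 151 W/m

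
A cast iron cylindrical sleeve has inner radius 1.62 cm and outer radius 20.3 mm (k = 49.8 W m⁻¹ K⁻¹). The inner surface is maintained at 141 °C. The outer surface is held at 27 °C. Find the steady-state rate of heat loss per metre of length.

Q' = 2πk·ΔT/ln(r₂/r₁) = 2π × 49.8 × 114 / ln(0.0203/0.0162) = 1.58×10^5 W/m

Q' = 158 kW/m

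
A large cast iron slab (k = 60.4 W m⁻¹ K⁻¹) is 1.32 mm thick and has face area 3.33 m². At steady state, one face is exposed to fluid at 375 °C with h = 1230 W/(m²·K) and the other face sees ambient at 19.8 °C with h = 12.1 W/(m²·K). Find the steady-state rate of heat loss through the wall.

Series thermal resistances, inner to outer:
  R_conv,in = 1/(hA) = 1/(1230·3.33) = 2.441×10^-4 K/W
  R_cast iron = L/(kA) = 0.00132/(60.4·3.33) = 6.563×10^-6 K/W
  R_conv,out = 1/(hA) = 1/(12.1·3.33) = 0.02482 K/W
ΣR = 2.441×10^-4 + 6.563×10^-6 + 0.02482 = 0.02507 K/W
Q = ΔT/ΣR = (375 °C − 19.8 °C)/0.02507 = 14200 W

Q = 14200 W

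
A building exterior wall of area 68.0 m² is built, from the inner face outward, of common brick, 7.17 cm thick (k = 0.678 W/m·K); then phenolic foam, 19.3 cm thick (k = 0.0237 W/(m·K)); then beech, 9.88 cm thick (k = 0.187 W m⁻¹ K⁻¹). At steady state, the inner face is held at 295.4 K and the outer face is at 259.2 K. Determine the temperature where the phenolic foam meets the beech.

Series thermal resistances, inner to outer:
  R_common brick = L/(kA) = 0.0717/(0.678·68.0) = 0.001555 K/W
  R_phenolic foam = L/(kA) = 0.193/(0.0237·68.0) = 0.1198 K/W
  R_beech = L/(kA) = 0.0988/(0.187·68.0) = 0.007770 K/W
ΣR = 0.001555 + 0.1198 + 0.007770 = 0.1291 K/W
Q = ΔT/ΣR = (295.4 K − 259.2 K)/0.1291 = 280.4 W
From the inner boundary to the phenolic foam/beech interface, ΣR_partial = 0.1214 K/W.
T_interface = T_in − Q·ΣR_partial = 295.4 K − (280.4)(0.1214) = 261.4 K

T = 261.4 K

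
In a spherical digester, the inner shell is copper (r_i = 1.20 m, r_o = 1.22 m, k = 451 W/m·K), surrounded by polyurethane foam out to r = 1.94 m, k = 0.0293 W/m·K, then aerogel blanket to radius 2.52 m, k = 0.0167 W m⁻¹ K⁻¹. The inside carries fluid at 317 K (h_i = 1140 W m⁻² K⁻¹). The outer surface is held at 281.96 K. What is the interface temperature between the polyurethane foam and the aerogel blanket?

T = 296.2 K

Resistance network (inner→outer):
  R_conv,in = 1/(4πr²h) = 1/(4π·1.20²·1140) = 4.848×10^-5 K/W
  R_copper = (1/1.20 − 1/1.22)/(4πk) = 0.01366/(4π·451) = 2.410×10^-6 K/W
  R_polyurethane foam = (1/1.22 − 1/1.94)/(4πk) = 0.3042/(4π·0.0293) = 0.8262 K/W
  R_aerogel blanket = (1/1.94 − 1/2.52)/(4πk) = 0.1186/(4π·0.0167) = 0.5653 K/W
ΣR = 4.848×10^-5 + 2.410×10^-6 + 0.8262 + 0.5653 = 1.392 K/W
Q = ΔT/ΣR = (317 K − 281.96 K)/1.392 = 25.17 W
From the inner boundary to the polyurethane foam/aerogel blanket interface, ΣR_partial = 0.8263 K/W.
T_interface = T_in − Q·ΣR_partial = 317 K − (25.17)(0.8263) = 296.2 K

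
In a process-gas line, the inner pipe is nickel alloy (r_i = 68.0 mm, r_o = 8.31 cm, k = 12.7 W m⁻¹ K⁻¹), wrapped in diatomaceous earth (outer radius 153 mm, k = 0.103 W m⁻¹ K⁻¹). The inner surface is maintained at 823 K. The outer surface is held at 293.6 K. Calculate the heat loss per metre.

Treat each layer as a resistance in series:
  R'_nickel alloy = ln(0.0831/0.0680)/(2πk) = 0.2005/(2π·12.7) = 0.002513 m·K/W
  R'_diatomaceous earth = ln(0.153/0.0831)/(2πk) = 0.6104/(2π·0.103) = 0.9432 m·K/W
ΣR = 0.002513 + 0.9432 = 0.9457 m·K/W
Q' = ΔT/ΣR = (823 K − 293.6 K)/0.9457 = 560 W/m

Q' = 560 W/m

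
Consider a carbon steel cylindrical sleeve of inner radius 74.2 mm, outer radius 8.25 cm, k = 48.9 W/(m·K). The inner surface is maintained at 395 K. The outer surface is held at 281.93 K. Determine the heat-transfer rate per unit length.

Q' = 2πk·ΔT/ln(r₂/r₁) = 2π × 48.9 × 113.07 / ln(0.0825/0.0742) = 3.28×10^5 W/m

Q' = 328 kW/m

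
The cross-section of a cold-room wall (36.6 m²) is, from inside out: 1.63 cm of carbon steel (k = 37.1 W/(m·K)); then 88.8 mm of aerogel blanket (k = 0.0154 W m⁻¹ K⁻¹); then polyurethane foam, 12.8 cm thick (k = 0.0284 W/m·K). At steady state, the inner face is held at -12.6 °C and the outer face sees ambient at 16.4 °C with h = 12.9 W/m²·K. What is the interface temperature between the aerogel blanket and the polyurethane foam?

T = 3.56 °C

Treat each layer as a resistance in series:
  R_carbon steel = L/(kA) = 0.0163/(37.1·36.6) = 1.200×10^-5 K/W
  R_aerogel blanket = L/(kA) = 0.0888/(0.0154·36.6) = 0.1575 K/W
  R_polyurethane foam = L/(kA) = 0.128/(0.0284·36.6) = 0.1231 K/W
  R_conv,out = 1/(hA) = 1/(12.9·36.6) = 0.002118 K/W
ΣR = 1.200×10^-5 + 0.1575 + 0.1231 + 0.002118 = 0.2827 K/W
Q = ΔT/ΣR = (-12.6 °C − 16.4 °C)/0.2827 = -102.6 W
From the inner boundary to the aerogel blanket/polyurethane foam interface, ΣR_partial = 0.1575 K/W.
T_interface = T_in − Q·ΣR_partial = -12.6 °C − (-102.6)(0.1575) = 3.56 °C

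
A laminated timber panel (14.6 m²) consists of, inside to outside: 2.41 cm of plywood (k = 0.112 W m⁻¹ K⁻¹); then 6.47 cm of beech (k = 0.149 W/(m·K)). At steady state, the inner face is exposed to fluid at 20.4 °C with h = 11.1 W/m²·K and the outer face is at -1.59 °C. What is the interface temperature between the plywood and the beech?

T = 11.3 °C

Series thermal resistances, inner to outer:
  R_conv,in = 1/(hA) = 1/(11.1·14.6) = 0.006171 K/W
  R_plywood = L/(kA) = 0.0241/(0.112·14.6) = 0.01474 K/W
  R_beech = L/(kA) = 0.0647/(0.149·14.6) = 0.02974 K/W
ΣR = 0.006171 + 0.01474 + 0.02974 = 0.05065 K/W
Q = ΔT/ΣR = (20.4 °C − -1.59 °C)/0.05065 = 434.2 W
From the inner boundary to the plywood/beech interface, ΣR_partial = 0.02091 K/W.
T_interface = T_in − Q·ΣR_partial = 20.4 °C − (434.2)(0.02091) = 11.3 °C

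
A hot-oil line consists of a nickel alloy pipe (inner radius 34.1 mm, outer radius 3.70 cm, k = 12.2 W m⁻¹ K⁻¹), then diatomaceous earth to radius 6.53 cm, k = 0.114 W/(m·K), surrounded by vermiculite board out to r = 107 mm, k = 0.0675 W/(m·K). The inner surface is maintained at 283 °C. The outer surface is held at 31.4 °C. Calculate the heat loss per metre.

Q' = 128 W/m

Resistance network (inner→outer):
  R'_nickel alloy = ln(0.0370/0.0341)/(2πk) = 0.08162/(2π·12.2) = 0.001065 m·K/W
  R'_diatomaceous earth = ln(0.0653/0.0370)/(2πk) = 0.5681/(2π·0.114) = 0.7931 m·K/W
  R'_vermiculite board = ln(0.107/0.0653)/(2πk) = 0.4938/(2π·0.0675) = 1.164 m·K/W
ΣR = 0.001065 + 0.7931 + 1.164 = 1.958 m·K/W
Q' = ΔT/ΣR = (283 °C − 31.4 °C)/1.958 = 128 W/m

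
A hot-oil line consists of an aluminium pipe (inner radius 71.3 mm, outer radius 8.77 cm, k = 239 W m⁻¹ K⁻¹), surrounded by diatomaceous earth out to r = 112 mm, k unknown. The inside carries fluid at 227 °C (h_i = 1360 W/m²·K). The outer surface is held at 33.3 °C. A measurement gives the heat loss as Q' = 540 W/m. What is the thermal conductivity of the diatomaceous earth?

ΣR = ΔT/Q' = |227 − 33.3|/540 = 0.3587 m·K/W
Known resistances:
  R'_conv,in = 1/(2πr h) = 1/(2π·0.0713·1360) = 0.001641 m·K/W
  R'_aluminium = ln(0.0877/0.0713)/(2πk) = 0.2070/(2π·239) = 1.379×10^-4 m·K/W
R_diatomaceous earth = ΣR − ΣR_known = 0.3587 − 0.001779 = 0.3569 m·K/W
ln(r₂/r₁)/(2πk) = 0.3569 ⇒ k = 0.2446/(2π·0.3569) = 0.109 W/m·K

k = 0.109 W/m·K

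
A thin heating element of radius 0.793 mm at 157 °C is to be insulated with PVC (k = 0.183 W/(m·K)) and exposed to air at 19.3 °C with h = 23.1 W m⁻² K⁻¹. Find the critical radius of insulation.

r_cr = 0.792 cm

For a cylinder, r_cr = k_ins/h = 0.183/23.1 = 0.00792 m = 0.792 cm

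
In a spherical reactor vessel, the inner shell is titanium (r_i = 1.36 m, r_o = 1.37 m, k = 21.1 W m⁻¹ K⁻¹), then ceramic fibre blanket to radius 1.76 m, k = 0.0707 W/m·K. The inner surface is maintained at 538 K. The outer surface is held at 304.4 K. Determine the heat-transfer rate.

Series thermal resistances, inner to outer:
  R_titanium = (1/1.36 − 1/1.37)/(4πk) = 0.005367/(4π·21.1) = 2.024×10^-5 K/W
  R_ceramic fibre blanket = (1/1.37 − 1/1.76)/(4πk) = 0.1617/(4π·0.0707) = 0.1821 K/W
ΣR = 2.024×10^-5 + 0.1821 = 0.1821 K/W
Q = ΔT/ΣR = (538 K − 304.4 K)/0.1821 = 1280 W

Q = 1280 W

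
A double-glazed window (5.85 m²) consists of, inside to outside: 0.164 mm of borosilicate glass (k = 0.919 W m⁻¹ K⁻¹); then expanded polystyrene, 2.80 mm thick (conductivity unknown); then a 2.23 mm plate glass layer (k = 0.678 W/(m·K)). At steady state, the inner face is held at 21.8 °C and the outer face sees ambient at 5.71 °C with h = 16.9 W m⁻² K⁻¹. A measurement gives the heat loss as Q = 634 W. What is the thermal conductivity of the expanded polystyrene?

k = 0.0326 W/m·K

ΣR = ΔT/Q = |21.8 − 5.71|/634 = 0.02538 K/W
Known resistances:
  R_borosilicate glass = L/(kA) = 1.64×10^-4/(0.919·5.85) = 3.051×10^-5 K/W
  R_plate glass = L/(kA) = 0.00223/(0.678·5.85) = 5.622×10^-4 K/W
  R_conv,out = 1/(hA) = 1/(16.9·5.85) = 0.01011 K/W
R_expanded polystyrene = ΣR − ΣR_known = 0.02538 − 0.01070 = 0.01468 K/W
L/(kA) = 0.01468 ⇒ k = 0.00280/(0.01468·5.85) = 0.0326 W/m·K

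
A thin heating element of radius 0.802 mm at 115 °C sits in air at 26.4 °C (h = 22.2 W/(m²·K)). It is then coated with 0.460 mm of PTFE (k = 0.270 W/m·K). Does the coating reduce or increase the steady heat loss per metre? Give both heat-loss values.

increases: 9.91 → 14.9 W/m

Critical radius for a cylinder: r_cr = k/h = 0.0122 m = 1.22 cm.
Outer radius after coating: r₂ = 8.02×10^-4 + 4.60×10^-4 = 0.001262 m.
Since r₁ < r_cr and r₂ ≤ r_cr, the coating moves toward the maximum at r_cr — heat loss rises.
Bare: R = 1/(2πr₁h) = 8.939 m·K/W; Q = 88.6/8.939 = 9.91 W/m.
Coated: R = R_cond + R_conv = 5.948 m·K/W; Q = 88.6/5.948 = 14.9 W/m.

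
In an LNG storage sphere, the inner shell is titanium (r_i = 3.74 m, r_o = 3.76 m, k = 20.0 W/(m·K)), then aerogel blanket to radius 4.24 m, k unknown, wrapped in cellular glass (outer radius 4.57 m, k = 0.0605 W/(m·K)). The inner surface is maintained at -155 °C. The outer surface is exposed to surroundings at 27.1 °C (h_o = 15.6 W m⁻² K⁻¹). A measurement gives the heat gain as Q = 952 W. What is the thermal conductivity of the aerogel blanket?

ΣR = ΔT/Q = |-155 − 27.1|/952 = 0.1913 K/W
Known resistances:
  R_titanium = (1/3.74 − 1/3.76)/(4πk) = 0.001422/(4π·20.0) = 5.659×10^-6 K/W
  R_cellular glass = (1/4.24 − 1/4.57)/(4πk) = 0.01703/(4π·0.0605) = 0.02240 K/W
  R_conv,out = 1/(4πr²h) = 1/(4π·4.57²·15.6) = 2.442×10^-4 K/W
R_aerogel blanket = ΣR − ΣR_known = 0.1913 − 0.02265 = 0.1686 K/W
(1/r₁−1/r₂)/(4πk) = 0.1686 ⇒ k = 0.03011/(4π·0.1686) = 0.0142 W/m·K

k = 0.0142 W/m·K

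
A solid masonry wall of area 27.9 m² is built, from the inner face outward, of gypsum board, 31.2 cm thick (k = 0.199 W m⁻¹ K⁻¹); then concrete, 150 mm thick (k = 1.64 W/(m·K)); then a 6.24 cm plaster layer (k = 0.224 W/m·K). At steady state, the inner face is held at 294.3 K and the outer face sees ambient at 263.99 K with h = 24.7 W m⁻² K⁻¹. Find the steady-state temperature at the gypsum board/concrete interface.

T = 270.28 K

Resistance network (inner→outer):
  R_gypsum board = L/(kA) = 0.312/(0.199·27.9) = 0.05619 K/W
  R_concrete = L/(kA) = 0.150/(1.64·27.9) = 0.003278 K/W
  R_plaster = L/(kA) = 0.0624/(0.224·27.9) = 0.009985 K/W
  R_conv,out = 1/(hA) = 1/(24.7·27.9) = 0.001451 K/W
ΣR = 0.05619 + 0.003278 + 0.009985 + 0.001451 = 0.07090 K/W
Q = ΔT/ΣR = (294.3 K − 263.99 K)/0.07090 = 427.5 W
From the inner boundary to the gypsum board/concrete interface, ΣR_partial = 0.05619 K/W.
T_interface = T_in − Q·ΣR_partial = 294.3 K − (427.5)(0.05619) = 270.28 K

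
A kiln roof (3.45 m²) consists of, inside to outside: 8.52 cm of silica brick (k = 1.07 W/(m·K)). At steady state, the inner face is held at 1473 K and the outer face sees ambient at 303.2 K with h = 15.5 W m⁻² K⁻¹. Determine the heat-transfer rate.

Resistance network (inner→outer):
  R_silica brick = L/(kA) = 0.0852/(1.07·3.45) = 0.02308 K/W
  R_conv,out = 1/(hA) = 1/(15.5·3.45) = 0.01870 K/W
ΣR = 0.02308 + 0.01870 = 0.04178 K/W
Q = ΔT/ΣR = (1473 K − 303.2 K)/0.04178 = 28000 W

Q = 28.0 kW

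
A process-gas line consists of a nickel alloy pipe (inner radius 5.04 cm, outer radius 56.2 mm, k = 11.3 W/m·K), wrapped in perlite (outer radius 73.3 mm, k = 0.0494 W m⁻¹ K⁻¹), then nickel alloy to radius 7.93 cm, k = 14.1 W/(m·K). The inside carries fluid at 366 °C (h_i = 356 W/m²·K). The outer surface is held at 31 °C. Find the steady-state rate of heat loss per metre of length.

Series thermal resistances, inner to outer:
  R'_conv,in = 1/(2πr h) = 1/(2π·0.0504·356) = 0.008870 m·K/W
  R'_nickel alloy = ln(0.0562/0.0504)/(2πk) = 0.1089/(2π·11.3) = 0.001534 m·K/W
  R'_perlite = ln(0.0733/0.0562)/(2πk) = 0.2656/(2π·0.0494) = 0.8558 m·K/W
  R'_nickel alloy = ln(0.0793/0.0733)/(2πk) = 0.07868/(2π·14.1) = 8.881×10^-4 m·K/W
ΣR = 0.008870 + 0.001534 + 0.8558 + 8.881×10^-4 = 0.8671 m·K/W
Q' = ΔT/ΣR = (366 °C − 31 °C)/0.8671 = 386 W/m

Q' = 386 W/m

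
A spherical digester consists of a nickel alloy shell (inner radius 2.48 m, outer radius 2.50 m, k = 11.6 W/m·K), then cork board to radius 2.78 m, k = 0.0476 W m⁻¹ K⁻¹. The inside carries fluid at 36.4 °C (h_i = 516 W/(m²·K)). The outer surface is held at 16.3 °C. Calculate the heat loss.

Q = 298 W

Treat each layer as a resistance in series:
  R_conv,in = 1/(4πr²h) = 1/(4π·2.48²·516) = 2.507×10^-5 K/W
  R_nickel alloy = (1/2.48 − 1/2.50)/(4πk) = 0.003226/(4π·11.6) = 2.213×10^-5 K/W
  R_cork board = (1/2.50 − 1/2.78)/(4πk) = 0.04029/(4π·0.0476) = 0.06735 K/W
ΣR = 2.507×10^-5 + 2.213×10^-5 + 0.06735 = 0.06740 K/W
Q = ΔT/ΣR = (36.4 °C − 16.3 °C)/0.06740 = 298 W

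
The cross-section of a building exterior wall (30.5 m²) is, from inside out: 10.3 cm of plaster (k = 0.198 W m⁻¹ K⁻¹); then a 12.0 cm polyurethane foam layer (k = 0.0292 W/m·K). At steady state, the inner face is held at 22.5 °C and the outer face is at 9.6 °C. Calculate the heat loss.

Series thermal resistances, inner to outer:
  R_plaster = L/(kA) = 0.103/(0.198·30.5) = 0.01706 K/W
  R_polyurethane foam = L/(kA) = 0.120/(0.0292·30.5) = 0.1347 K/W
ΣR = 0.01706 + 0.1347 = 0.1518 K/W
Q = ΔT/ΣR = (22.5 °C − 9.6 °C)/0.1518 = 85.0 W

Q = 85.0 W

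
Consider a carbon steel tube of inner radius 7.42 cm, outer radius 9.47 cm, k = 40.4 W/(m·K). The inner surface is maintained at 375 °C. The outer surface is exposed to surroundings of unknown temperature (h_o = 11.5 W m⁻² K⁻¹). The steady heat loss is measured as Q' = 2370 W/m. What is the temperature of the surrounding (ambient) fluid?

T_out = 26.4 °C

Sum the resistances:
  R'_carbon steel = ln(0.0947/0.0742)/(2πk) = 0.2439/(2π·40.4) = 9.610×10^-4 m·K/W
  R'_conv,out = 1/(2πr h) = 1/(2π·0.0947·11.5) = 0.1461 m·K/W
ΣR = 0.1471 m·K/W
ΔT = Q'·ΣR = 2370 × 0.1471 = 348.6 K
Heat flows outward, so T_out = T_in − ΔT = 375 − 348.6 = 26.4 °C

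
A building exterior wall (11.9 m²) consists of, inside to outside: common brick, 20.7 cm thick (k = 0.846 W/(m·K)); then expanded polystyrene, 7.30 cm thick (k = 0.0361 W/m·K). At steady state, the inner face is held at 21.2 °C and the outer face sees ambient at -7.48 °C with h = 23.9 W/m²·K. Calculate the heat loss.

Resistance network (inner→outer):
  R_common brick = L/(kA) = 0.207/(0.846·11.9) = 0.02056 K/W
  R_expanded polystyrene = L/(kA) = 0.0730/(0.0361·11.9) = 0.1699 K/W
  R_conv,out = 1/(hA) = 1/(23.9·11.9) = 0.003516 K/W
ΣR = 0.02056 + 0.1699 + 0.003516 = 0.1940 K/W
Q = ΔT/ΣR = (21.2 °C − -7.48 °C)/0.1940 = 148 W

Q = 148 W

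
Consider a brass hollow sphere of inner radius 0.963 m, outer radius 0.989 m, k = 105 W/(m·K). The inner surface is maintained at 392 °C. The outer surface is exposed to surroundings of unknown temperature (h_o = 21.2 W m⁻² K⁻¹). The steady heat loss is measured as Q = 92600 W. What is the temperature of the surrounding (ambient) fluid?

Series resistances:
  R_brass = (1/0.963 − 1/0.989)/(4πk) = 0.02730/(4π·105) = 2.069×10^-5 K/W
  R_conv,out = 1/(4πr²h) = 1/(4π·0.989²·21.2) = 0.003838 K/W
ΣR = 0.003858 K/W
ΔT = Q·ΣR = 92600 × 0.003858 = 357.3 K
Heat flows outward, so T_out = T_in − ΔT = 392 − 357.3 = 34.7 °C

T_out = 34.7 °C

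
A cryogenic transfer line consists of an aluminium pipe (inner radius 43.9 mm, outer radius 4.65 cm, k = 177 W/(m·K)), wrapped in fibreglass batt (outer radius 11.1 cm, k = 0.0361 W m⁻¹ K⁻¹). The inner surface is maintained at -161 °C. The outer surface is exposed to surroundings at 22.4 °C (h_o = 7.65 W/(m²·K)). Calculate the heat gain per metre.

Treat each layer as a resistance in series:
  R'_aluminium = ln(0.0465/0.0439)/(2πk) = 0.05754/(2π·177) = 5.174×10^-5 m·K/W
  R'_fibreglass batt = ln(0.111/0.0465)/(2πk) = 0.8701/(2π·0.0361) = 3.836 m·K/W
  R'_conv,out = 1/(2πr h) = 1/(2π·0.111·7.65) = 0.1874 m·K/W
ΣR = 5.174×10^-5 + 3.836 + 0.1874 = 4.023 m·K/W
Q' = ΔT/ΣR = (-161 °C − 22.4 °C)/4.023 = -45.6 W/m
(Negative Q' ⇒ heat flows inward; heat gain = 45.6 W/m.)

Q' = 45.6 W/m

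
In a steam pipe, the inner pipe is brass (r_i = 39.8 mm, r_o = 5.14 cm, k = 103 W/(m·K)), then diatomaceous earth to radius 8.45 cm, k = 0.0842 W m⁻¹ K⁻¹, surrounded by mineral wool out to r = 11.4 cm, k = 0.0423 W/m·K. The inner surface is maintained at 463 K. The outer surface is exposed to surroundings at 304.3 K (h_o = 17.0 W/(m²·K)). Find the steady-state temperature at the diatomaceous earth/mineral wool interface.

Series thermal resistances, inner to outer:
  R'_brass = ln(0.0514/0.0398)/(2πk) = 0.2558/(2π·103) = 3.952×10^-4 m·K/W
  R'_diatomaceous earth = ln(0.0845/0.0514)/(2πk) = 0.4971/(2π·0.0842) = 0.9396 m·K/W
  R'_mineral wool = ln(0.114/0.0845)/(2πk) = 0.2994/(2π·0.0423) = 1.127 m·K/W
  R'_conv,out = 1/(2πr h) = 1/(2π·0.114·17.0) = 0.08212 m·K/W
ΣR = 3.952×10^-4 + 0.9396 + 1.127 + 0.08212 = 2.149 m·K/W
Q' = ΔT/ΣR = (463 K − 304.3 K)/2.149 = 73.85 W/m
From the inner boundary to the diatomaceous earth/mineral wool interface, ΣR_partial = 0.9400 m·K/W.
T_interface = T_in − Q'·ΣR_partial = 463 K − (73.85)(0.9400) = 394 K

T = 394 K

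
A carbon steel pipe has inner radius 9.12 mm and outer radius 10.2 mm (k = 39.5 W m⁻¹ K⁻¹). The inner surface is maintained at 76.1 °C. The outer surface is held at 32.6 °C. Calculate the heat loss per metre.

Q' = 2πk·ΔT/ln(r₂/r₁) = 2π × 39.5 × 43.5 / ln(0.0102/0.00912) = 96500 W/m

Q' = 96500 W/m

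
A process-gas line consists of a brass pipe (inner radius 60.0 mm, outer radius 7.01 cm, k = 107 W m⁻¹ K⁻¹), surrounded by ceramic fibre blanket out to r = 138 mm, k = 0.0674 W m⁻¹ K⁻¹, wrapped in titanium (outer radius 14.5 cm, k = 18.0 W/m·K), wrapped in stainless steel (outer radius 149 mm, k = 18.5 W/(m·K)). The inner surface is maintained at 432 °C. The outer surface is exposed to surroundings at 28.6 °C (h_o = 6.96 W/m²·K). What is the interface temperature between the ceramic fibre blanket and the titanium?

T = 64.1 °C

Treat each layer as a resistance in series:
  R'_brass = ln(0.0701/0.0600)/(2πk) = 0.1556/(2π·107) = 2.314×10^-4 m·K/W
  R'_ceramic fibre blanket = ln(0.138/0.0701)/(2πk) = 0.6773/(2π·0.0674) = 1.599 m·K/W
  R'_titanium = ln(0.145/0.138)/(2πk) = 0.04948/(2π·18.0) = 4.375×10^-4 m·K/W
  R'_stainless steel = ln(0.149/0.145)/(2πk) = 0.02721/(2π·18.5) = 2.341×10^-4 m·K/W
  R'_conv,out = 1/(2πr h) = 1/(2π·0.149·6.96) = 0.1535 m·K/W
ΣR = 2.314×10^-4 + 1.599 + 4.375×10^-4 + 2.341×10^-4 + 0.1535 = 1.753 m·K/W
Q' = ΔT/ΣR = (432 °C − 28.6 °C)/1.753 = 230.1 W/m
From the inner boundary to the ceramic fibre blanket/titanium interface, ΣR_partial = 1.599 m·K/W.
T_interface = T_in − Q'·ΣR_partial = 432 °C − (230.1)(1.599) = 64.1 °C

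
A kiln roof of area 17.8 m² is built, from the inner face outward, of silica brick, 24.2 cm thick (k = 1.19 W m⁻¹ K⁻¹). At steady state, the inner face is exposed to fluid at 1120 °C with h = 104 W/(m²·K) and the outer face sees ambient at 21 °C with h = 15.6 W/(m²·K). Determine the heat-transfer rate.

Series thermal resistances, inner to outer:
  R_conv,in = 1/(hA) = 1/(104·17.8) = 5.402×10^-4 K/W
  R_silica brick = L/(kA) = 0.242/(1.19·17.8) = 0.01142 K/W
  R_conv,out = 1/(hA) = 1/(15.6·17.8) = 0.003601 K/W
ΣR = 5.402×10^-4 + 0.01142 + 0.003601 = 0.01556 K/W
Q = ΔT/ΣR = (1120 °C − 21 °C)/0.01556 = 70600 W

Q = 70.6 kW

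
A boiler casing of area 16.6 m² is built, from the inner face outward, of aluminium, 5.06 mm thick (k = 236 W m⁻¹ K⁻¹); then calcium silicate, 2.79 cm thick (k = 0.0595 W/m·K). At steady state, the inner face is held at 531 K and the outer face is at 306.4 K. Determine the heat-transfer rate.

Treat each layer as a resistance in series:
  R_aluminium = L/(kA) = 0.00506/(236·16.6) = 1.292×10^-6 K/W
  R_calcium silicate = L/(kA) = 0.0279/(0.0595·16.6) = 0.02825 K/W
ΣR = 1.292×10^-6 + 0.02825 = 0.02825 K/W
Q = ΔT/ΣR = (531 K − 306.4 K)/0.02825 = 7950 W

Q = 7.95 kW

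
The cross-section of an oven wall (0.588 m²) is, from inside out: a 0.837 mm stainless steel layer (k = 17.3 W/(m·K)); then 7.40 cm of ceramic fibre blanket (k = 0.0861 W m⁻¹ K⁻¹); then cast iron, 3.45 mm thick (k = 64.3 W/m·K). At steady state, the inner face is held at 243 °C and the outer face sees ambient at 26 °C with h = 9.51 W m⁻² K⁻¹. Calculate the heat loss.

Q = 132 W

Series thermal resistances, inner to outer:
  R_stainless steel = L/(kA) = 8.37×10^-4/(17.3·0.588) = 8.228×10^-5 K/W
  R_ceramic fibre blanket = L/(kA) = 0.0740/(0.0861·0.588) = 1.462 K/W
  R_cast iron = L/(kA) = 0.00345/(64.3·0.588) = 9.125×10^-5 K/W
  R_conv,out = 1/(hA) = 1/(9.51·0.588) = 0.1788 K/W
ΣR = 8.228×10^-5 + 1.462 + 9.125×10^-5 + 0.1788 = 1.641 K/W
Q = ΔT/ΣR = (243 °C − 26 °C)/1.641 = 132 W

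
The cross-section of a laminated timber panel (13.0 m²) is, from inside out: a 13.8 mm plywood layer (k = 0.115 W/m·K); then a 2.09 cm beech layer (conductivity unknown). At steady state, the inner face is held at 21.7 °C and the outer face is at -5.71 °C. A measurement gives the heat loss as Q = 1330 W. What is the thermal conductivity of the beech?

k = 0.141 W/m·K

ΣR = ΔT/Q = |21.7 − -5.71|/1330 = 0.02061 K/W
Known resistances:
  R_plywood = L/(kA) = 0.0138/(0.115·13.0) = 0.009231 K/W
R_beech = ΣR − ΣR_known = 0.02061 − 0.009231 = 0.01138 K/W
L/(kA) = 0.01138 ⇒ k = 0.0209/(0.01138·13.0) = 0.141 W/m·K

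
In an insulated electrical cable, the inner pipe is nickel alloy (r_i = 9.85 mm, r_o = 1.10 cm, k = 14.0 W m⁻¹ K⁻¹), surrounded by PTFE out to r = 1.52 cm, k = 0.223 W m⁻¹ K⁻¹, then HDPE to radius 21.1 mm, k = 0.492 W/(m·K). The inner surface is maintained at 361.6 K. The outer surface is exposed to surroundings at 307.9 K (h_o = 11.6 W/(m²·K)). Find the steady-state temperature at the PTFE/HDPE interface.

T = 349.0 K

Series thermal resistances, inner to outer:
  R'_nickel alloy = ln(0.0110/0.00985)/(2πk) = 0.1104/(2π·14.0) = 0.001255 m·K/W
  R'_PTFE = ln(0.0152/0.0110)/(2πk) = 0.3234/(2π·0.223) = 0.2308 m·K/W
  R'_HDPE = ln(0.0211/0.0152)/(2πk) = 0.3280/(2π·0.492) = 0.1061 m·K/W
  R'_conv,out = 1/(2πr h) = 1/(2π·0.0211·11.6) = 0.6502 m·K/W
ΣR = 0.001255 + 0.2308 + 0.1061 + 0.6502 = 0.9884 m·K/W
Q' = ΔT/ΣR = (361.6 K − 307.9 K)/0.9884 = 54.33 W/m
From the inner boundary to the PTFE/HDPE interface, ΣR_partial = 0.2321 m·K/W.
T_interface = T_in − Q'·ΣR_partial = 361.6 K − (54.33)(0.2321) = 349.0 K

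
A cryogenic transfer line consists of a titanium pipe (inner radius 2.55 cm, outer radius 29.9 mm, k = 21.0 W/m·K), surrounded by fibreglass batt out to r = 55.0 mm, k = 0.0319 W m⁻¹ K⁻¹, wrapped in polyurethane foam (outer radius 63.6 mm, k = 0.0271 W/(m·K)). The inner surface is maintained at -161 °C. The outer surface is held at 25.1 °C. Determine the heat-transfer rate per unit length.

Treat each layer as a resistance in series:
  R'_titanium = ln(0.0299/0.0255)/(2πk) = 0.1592/(2π·21.0) = 0.001206 m·K/W
  R'_fibreglass batt = ln(0.0550/0.0299)/(2πk) = 0.6095/(2π·0.0319) = 3.041 m·K/W
  R'_polyurethane foam = ln(0.0636/0.0550)/(2πk) = 0.1453/(2π·0.0271) = 0.8532 m·K/W
ΣR = 0.001206 + 3.041 + 0.8532 = 3.895 m·K/W
Q' = ΔT/ΣR = (-161 °C − 25.1 °C)/3.895 = -47.8 W/m
(Negative Q' ⇒ heat flows inward; heat gain = 47.8 W/m.)

Q' = 47.8 W/m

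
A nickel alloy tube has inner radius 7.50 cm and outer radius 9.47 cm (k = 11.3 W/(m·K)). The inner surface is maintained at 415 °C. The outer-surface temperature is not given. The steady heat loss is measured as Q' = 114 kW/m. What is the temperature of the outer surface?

T_out = 40.5 °C

Sum the resistances:
  R'_nickel alloy = ln(0.0947/0.0750)/(2πk) = 0.2332/(2π·11.3) = 0.003285 m·K/W
ΣR = 0.003285 m·K/W
ΔT = Q'·ΣR = 1.14×10^5 × 0.003285 = 374.5 K
Heat flows outward, so T_out = T_in − ΔT = 415 − 374.5 = 40.5 °C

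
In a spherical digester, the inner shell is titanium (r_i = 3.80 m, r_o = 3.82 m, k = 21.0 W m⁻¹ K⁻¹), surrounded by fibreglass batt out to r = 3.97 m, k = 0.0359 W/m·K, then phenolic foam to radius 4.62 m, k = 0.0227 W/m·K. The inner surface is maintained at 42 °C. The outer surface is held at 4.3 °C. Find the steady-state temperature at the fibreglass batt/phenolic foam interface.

Resistance network (inner→outer):
  R_titanium = (1/3.80 − 1/3.82)/(4πk) = 0.001378/(4π·21.0) = 5.221×10^-6 K/W
  R_fibreglass batt = (1/3.82 − 1/3.97)/(4πk) = 0.009891/(4π·0.0359) = 0.02192 K/W
  R_phenolic foam = (1/3.97 − 1/4.62)/(4πk) = 0.03544/(4π·0.0227) = 0.1242 K/W
ΣR = 5.221×10^-6 + 0.02192 + 0.1242 = 0.1461 K/W
Q = ΔT/ΣR = (42 °C − 4.3 °C)/0.1461 = 258.0 W
From the inner boundary to the fibreglass batt/phenolic foam interface, ΣR_partial = 0.02193 K/W.
T_interface = T_in − Q·ΣR_partial = 42 °C − (258.0)(0.02193) = 36.3 °C

T = 36.3 °C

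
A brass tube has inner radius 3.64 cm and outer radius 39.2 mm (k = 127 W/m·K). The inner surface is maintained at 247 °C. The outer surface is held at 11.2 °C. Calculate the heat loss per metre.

Q' = 2πk·ΔT/ln(r₂/r₁) = 2π × 127 × 235.8 / ln(0.0392/0.0364) = 2.54×10^6 W/m

Q' = 2540 kW/m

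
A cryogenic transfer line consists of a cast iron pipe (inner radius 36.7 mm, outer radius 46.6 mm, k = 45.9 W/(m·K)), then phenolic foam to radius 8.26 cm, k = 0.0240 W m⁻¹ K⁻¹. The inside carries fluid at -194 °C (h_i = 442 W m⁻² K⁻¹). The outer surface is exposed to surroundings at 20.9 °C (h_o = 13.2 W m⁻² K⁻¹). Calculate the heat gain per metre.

Q' = 54.4 W/m

Treat each layer as a resistance in series:
  R'_conv,in = 1/(2πr h) = 1/(2π·0.0367·442) = 0.009811 m·K/W
  R'_cast iron = ln(0.0466/0.0367)/(2πk) = 0.2388/(2π·45.9) = 8.281×10^-4 m·K/W
  R'_phenolic foam = ln(0.0826/0.0466)/(2πk) = 0.5724/(2π·0.0240) = 3.796 m·K/W
  R'_conv,out = 1/(2πr h) = 1/(2π·0.0826·13.2) = 0.1460 m·K/W
ΣR = 0.009811 + 8.281×10^-4 + 3.796 + 0.1460 = 3.953 m·K/W
Q' = ΔT/ΣR = (-194 °C − 20.9 °C)/3.953 = -54.4 W/m
(Negative Q' ⇒ heat flows inward; heat gain = 54.4 W/m.)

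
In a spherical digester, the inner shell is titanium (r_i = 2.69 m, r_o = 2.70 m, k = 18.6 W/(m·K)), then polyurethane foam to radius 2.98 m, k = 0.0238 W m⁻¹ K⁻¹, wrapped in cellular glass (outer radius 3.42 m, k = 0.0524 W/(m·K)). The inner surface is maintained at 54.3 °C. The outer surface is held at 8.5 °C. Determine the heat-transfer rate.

Series thermal resistances, inner to outer:
  R_titanium = (1/2.69 − 1/2.70)/(4πk) = 0.001377/(4π·18.6) = 5.891×10^-6 K/W
  R_polyurethane foam = (1/2.70 − 1/2.98)/(4πk) = 0.03480/(4π·0.0238) = 0.1164 K/W
  R_cellular glass = (1/2.98 − 1/3.42)/(4πk) = 0.04317/(4π·0.0524) = 0.06556 K/W
ΣR = 5.891×10^-6 + 0.1164 + 0.06556 = 0.1820 K/W
Q = ΔT/ΣR = (54.3 °C − 8.5 °C)/0.1820 = 252 W

Q = 252 W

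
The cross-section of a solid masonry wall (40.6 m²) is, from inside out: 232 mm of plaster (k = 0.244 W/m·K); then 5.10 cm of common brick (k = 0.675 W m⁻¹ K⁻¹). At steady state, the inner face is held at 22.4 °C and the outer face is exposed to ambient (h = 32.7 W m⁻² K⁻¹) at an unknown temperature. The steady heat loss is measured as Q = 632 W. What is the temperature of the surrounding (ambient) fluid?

T_out = 5.95 °C

Series resistances:
  R_plaster = L/(kA) = 0.232/(0.244·40.6) = 0.02342 K/W
  R_common brick = L/(kA) = 0.0510/(0.675·40.6) = 0.001861 K/W
  R_conv,out = 1/(hA) = 1/(32.7·40.6) = 7.532×10^-4 K/W
ΣR = 0.02603 K/W
ΔT = Q·ΣR = 632 × 0.02603 = 16.45 K
Heat flows outward, so T_out = T_in − ΔT = 22.4 − 16.45 = 5.95 °C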